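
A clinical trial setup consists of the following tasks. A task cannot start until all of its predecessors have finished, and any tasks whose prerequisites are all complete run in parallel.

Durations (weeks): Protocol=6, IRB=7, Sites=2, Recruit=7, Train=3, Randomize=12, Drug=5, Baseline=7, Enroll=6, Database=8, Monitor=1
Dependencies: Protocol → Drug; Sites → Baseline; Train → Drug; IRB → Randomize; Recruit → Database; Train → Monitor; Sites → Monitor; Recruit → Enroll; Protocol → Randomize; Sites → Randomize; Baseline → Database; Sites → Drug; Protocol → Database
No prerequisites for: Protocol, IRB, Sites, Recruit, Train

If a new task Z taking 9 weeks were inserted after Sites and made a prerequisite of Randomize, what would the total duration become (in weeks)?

23

Originally the job takes 19 weeks.
With Z inserted, Randomize now waits for max(Sites, Protocol, IRB, Z).
New critical path: Sites→Z→Randomize = 2+9+12 = 23 ⇒ 23 weeks.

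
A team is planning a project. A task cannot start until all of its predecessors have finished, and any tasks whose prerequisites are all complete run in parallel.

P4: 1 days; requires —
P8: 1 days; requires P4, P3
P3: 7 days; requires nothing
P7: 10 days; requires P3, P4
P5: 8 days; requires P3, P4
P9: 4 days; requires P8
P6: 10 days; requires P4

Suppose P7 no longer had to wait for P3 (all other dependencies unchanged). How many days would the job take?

15

Original critical path: P3→P7 = 7+10 = 17 ⇒ 17 days.
Without P3→P7, P7's earliest start moves from 7 to 1.
After: P3→P5 = 7+8 = 15 → 15 days.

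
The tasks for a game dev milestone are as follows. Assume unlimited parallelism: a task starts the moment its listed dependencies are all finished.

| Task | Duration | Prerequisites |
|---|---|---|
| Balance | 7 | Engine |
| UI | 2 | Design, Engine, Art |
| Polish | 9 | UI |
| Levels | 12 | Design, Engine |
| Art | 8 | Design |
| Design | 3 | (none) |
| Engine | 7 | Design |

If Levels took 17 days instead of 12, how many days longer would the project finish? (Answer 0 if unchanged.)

5

The binding path is Design→Engine→Levels = 3+7+12 = 22; finish at 22 days.
Levels is on the critical path; changing it to 17 makes that path 27 days.
No other chain overtakes it, so the finish is 27 days.
Change in finish: 27 − 22 = +5 days.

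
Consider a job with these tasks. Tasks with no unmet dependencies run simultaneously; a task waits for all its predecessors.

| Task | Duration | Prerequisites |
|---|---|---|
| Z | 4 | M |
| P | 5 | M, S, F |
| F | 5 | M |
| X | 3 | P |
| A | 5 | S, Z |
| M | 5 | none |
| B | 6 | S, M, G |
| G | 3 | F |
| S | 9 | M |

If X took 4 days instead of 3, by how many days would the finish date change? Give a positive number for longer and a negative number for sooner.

Critical path before the change: M→S→P→X = 5+9+5+3 = 22 giving 22 days.
X is on the critical path; changing it to 4 makes that path 23 days.
No other chain overtakes it, so the finish is 23 days.
Change in finish: 23 − 22 = +1 days.

1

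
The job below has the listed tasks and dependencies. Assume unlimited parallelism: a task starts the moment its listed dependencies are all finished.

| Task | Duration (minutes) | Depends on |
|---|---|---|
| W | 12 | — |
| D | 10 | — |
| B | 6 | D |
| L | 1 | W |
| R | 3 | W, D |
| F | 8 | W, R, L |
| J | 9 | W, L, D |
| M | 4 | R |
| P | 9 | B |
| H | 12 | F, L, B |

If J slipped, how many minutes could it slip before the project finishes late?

The longest chain is W→R→F→H = 12+3+8+12 = 35; overall finish 35 minutes.
Longest path through J: 22 minutes (earliest finish 22, latest finish 35).
Float = 35 − 22 = 13.

13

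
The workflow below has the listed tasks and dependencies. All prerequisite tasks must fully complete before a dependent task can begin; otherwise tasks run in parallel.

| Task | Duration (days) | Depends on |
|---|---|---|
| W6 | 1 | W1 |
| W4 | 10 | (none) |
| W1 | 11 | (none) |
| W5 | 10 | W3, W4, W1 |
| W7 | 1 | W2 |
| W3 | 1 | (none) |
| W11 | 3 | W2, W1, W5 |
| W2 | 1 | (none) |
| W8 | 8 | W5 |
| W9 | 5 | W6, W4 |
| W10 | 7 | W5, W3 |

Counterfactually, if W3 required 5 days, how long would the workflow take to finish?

Critical path before the change: W1→W5→W8 = 11+10+8 = 29 giving 29 days.
The longest path through W3 is only 19 days, so W3 has float 10.
That remains the longest chain; total 29 days.

29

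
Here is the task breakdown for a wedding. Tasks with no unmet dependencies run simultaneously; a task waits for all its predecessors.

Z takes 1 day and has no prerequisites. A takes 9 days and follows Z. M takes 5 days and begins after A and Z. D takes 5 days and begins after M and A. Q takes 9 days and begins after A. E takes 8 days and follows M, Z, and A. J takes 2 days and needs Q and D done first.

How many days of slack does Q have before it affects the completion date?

The longest chain is Z→A→M→E = 1+9+5+8 = 23; overall finish 23 days.
Q finishes as early as 19 and must finish by 21.
Slack of Q = 12 − 10 = 2 days.

2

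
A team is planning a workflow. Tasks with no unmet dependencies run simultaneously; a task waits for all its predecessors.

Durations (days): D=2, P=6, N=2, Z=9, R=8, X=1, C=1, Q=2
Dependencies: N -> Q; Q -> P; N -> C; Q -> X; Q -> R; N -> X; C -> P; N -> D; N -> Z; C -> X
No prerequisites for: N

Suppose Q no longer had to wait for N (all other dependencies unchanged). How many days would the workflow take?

With the dependency in place, N→Q→R = 2+2+8 = 12 sets the finish at 12 days.
Without N→Q, Q's earliest start moves from 2 to 0.
New critical path: N→Z = 2+9 = 11 ⇒ 11 days.

11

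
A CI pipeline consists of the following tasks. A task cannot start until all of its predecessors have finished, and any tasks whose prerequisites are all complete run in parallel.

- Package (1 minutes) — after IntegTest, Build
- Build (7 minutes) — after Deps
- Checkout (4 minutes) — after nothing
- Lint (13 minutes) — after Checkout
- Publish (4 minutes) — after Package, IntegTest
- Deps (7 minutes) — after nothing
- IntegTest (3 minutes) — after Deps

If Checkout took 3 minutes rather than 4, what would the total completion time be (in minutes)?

Actual critical path: Deps→Build→Package→Publish = 7+7+1+4 = 19 ⇒ 19 minutes.
Checkout has 2 minutes of float (longest path through it is 17).
No other chain overtakes it, so the finish is 19 minutes.

19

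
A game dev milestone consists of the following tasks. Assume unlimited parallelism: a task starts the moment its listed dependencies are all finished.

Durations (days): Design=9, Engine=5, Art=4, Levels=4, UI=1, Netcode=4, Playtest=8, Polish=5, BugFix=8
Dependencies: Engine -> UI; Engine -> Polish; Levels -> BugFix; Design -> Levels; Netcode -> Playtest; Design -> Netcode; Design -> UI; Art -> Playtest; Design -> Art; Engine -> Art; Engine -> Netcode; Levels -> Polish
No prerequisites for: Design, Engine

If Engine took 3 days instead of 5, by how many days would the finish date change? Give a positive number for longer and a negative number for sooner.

0

Baseline: Design→Art→Playtest = 9+4+8 = 21 → 21 days.
The longest path through Engine is only 17 days, so Engine has float 4.
That remains the longest chain; total 21 days.
Change in finish: 21 − 21 = +0 days.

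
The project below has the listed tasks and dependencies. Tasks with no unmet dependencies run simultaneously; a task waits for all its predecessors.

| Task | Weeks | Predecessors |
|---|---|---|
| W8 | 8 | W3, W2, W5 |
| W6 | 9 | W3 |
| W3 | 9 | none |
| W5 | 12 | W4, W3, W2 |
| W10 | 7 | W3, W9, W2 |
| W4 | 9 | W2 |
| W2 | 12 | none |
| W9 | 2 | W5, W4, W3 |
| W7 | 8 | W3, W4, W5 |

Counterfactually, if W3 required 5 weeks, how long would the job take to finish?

The binding path is W2→W4→W5→W9→W10 = 12+9+12+2+7 = 42; finish at 42 weeks.
W3 is off the critical path — its longest chain is 30 weeks, giving 12 of slack.
No other chain overtakes it, so the finish is 42 weeks.

42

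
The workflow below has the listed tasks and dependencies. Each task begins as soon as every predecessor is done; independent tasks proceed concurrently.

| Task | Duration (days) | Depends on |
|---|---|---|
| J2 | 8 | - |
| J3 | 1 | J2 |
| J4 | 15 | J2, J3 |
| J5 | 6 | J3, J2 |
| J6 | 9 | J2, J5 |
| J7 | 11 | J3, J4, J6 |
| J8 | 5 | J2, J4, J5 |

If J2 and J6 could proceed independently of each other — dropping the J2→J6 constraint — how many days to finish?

35

Original critical path: J2→J3→J4→J7 = 8+1+15+11 = 35 ⇒ 35 days.
Dropping J2→J6 doesn't change J6's earliest start (15); another predecessor still binds.
After: J2→J3→J4→J7 = 8+1+15+11 = 35 → 35 days.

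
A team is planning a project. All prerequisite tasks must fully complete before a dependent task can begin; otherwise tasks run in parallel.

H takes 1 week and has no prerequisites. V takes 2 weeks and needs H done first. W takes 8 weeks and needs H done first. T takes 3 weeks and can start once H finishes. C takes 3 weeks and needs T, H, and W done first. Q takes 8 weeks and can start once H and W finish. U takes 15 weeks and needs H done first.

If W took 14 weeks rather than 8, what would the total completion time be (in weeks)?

Actual critical path: H→W→Q = 1+8+8 = 17 ⇒ 17 weeks.
W is on the critical path; changing it to 14 makes that path 23 weeks.
No other chain overtakes it, so the finish is 23 weeks.

23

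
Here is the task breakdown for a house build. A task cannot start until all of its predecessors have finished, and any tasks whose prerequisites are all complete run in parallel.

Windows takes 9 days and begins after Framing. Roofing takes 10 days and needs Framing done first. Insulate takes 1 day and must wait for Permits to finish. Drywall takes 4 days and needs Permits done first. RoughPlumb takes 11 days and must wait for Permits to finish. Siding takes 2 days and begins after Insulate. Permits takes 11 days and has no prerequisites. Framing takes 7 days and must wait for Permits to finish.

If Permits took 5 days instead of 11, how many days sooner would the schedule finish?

6

Critical path before the change: Permits→Framing→Roofing = 11+7+10 = 28 giving 28 days.
Permits lies on that path, so at 5 days the path becomes 22 days.
The critical path is still Permits→Framing→Roofing; finish is now 22 days.
Change in finish: 22 − 28 = -6 days.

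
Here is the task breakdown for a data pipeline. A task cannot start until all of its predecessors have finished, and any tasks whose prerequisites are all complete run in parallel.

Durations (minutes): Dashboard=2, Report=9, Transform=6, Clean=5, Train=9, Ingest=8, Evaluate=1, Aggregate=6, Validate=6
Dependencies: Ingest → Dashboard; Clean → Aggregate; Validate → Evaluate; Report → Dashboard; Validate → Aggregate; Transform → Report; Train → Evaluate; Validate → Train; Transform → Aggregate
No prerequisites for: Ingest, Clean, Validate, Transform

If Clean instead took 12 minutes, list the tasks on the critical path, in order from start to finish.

Clean, Aggregate

Critical path before the change: Transform→Report→Dashboard = 6+9+2 = 17 giving 17 minutes.
Clean has 6 minutes of float (longest path through it is 11).
New critical path: Clean→Aggregate = 12+6 = 18 ⇒ 18 minutes.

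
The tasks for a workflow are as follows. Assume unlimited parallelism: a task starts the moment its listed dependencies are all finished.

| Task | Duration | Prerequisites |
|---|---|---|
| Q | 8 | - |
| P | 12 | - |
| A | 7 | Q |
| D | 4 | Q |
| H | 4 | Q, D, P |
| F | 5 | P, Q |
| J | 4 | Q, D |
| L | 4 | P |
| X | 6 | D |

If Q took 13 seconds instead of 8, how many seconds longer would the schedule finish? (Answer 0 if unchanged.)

5

The binding path is Q→D→X = 8+4+6 = 18; finish at 18 seconds.
Q lies on that path, so at 13 seconds the path becomes 23 seconds.
The critical path is still Q→D→X; finish is now 23 seconds.
Change in finish: 23 − 18 = +5 seconds.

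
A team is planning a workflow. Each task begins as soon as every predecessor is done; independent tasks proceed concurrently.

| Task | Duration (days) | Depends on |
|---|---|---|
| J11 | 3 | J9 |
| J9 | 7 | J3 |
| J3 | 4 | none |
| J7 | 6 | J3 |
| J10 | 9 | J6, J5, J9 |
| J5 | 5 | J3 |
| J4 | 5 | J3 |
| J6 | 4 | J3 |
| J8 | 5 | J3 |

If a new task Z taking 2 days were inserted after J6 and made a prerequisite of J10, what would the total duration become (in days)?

Originally the workflow takes 20 days.
With Z inserted, J10 now waits for max(J6, J5, J9, Z).
New critical path: J3→J9→J10 = 4+7+9 = 20 ⇒ 20 days.

20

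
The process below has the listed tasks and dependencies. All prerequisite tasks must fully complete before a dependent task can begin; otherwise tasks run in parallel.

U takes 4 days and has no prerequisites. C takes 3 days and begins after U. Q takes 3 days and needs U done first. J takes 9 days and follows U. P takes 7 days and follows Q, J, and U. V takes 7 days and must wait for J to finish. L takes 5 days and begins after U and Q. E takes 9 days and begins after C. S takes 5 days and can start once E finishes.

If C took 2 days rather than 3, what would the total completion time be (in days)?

20

As given, the longest chain is U→C→E→S = 4+3+9+5 = 21, so the finish is 21 days.
Since C is critical, the -1 change carries straight to that chain (now 20 days).
No other chain overtakes it, so the finish is 20 days.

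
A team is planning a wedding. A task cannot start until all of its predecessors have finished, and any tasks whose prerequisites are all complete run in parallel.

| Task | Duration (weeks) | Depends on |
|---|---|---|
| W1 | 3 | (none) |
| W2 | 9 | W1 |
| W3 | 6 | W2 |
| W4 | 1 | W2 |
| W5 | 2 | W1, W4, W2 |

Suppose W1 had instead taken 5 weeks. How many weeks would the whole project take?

Actual critical path: W1→W2→W3 = 3+9+6 = 18 ⇒ 18 weeks.
Since W1 is critical, the +2 change carries straight to that chain (now 20 weeks).
The critical path is still W1→W2→W3; finish is now 20 weeks.

20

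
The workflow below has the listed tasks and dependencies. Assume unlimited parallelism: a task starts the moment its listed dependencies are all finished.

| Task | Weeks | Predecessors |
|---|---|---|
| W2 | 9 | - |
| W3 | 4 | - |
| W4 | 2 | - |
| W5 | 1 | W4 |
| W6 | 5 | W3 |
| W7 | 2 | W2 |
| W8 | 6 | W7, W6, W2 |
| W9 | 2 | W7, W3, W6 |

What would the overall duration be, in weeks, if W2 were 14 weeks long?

Baseline: W2→W7→W8 = 9+2+6 = 17 → 17 weeks.
W2 lies on that path, so at 14 weeks the path becomes 22 weeks.
The critical path is still W2→W7→W8; finish is now 22 weeks.

22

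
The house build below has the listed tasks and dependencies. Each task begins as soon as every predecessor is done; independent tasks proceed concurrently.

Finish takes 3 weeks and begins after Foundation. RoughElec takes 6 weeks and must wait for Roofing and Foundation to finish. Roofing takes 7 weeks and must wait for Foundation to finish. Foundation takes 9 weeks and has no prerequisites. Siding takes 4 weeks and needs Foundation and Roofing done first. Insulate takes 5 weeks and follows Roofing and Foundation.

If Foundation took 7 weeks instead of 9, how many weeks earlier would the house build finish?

Actual critical path: Foundation→Roofing→RoughElec = 9+7+6 = 22 ⇒ 22 weeks.
Foundation is on the critical path; changing it to 7 makes that path 20 weeks.
No other chain overtakes it, so the finish is 20 weeks.
Change in finish: 20 − 22 = -2 weeks.

2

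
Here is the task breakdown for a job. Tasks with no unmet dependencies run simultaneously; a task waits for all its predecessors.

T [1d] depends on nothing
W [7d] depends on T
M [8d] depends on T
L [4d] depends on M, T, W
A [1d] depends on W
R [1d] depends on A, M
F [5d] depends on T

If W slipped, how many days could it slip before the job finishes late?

The longest chain is T→M→L = 1+8+4 = 13; overall finish 13 days.
Longest path through W: 12 days (earliest finish 8, latest finish 9).
Slack of W = 2 − 1 = 1 day.

1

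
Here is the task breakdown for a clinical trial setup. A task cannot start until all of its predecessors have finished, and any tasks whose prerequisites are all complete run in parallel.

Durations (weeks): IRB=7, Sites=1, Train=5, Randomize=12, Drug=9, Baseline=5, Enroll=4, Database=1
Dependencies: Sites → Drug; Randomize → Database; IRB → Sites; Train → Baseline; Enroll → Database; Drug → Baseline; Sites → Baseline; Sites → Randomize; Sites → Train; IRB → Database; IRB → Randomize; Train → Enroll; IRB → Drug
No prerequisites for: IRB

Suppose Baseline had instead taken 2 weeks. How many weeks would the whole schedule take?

The binding path is IRB→Sites→Drug→Baseline = 7+1+9+5 = 22; finish at 22 weeks.
Baseline lies on that path, so at 2 weeks the path becomes 19 weeks.
Now IRB→Sites→Randomize→Database = 7+1+12+1 = 21 is longest, so the finish becomes 21 weeks.

21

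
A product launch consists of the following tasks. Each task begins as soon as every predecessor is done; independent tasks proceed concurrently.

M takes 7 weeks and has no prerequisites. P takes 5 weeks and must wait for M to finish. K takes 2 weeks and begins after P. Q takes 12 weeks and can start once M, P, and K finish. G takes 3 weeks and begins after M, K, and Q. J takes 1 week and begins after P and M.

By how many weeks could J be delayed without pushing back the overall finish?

16

The longest chain is M→P→K→Q→G = 7+5+2+12+3 = 29; overall finish 29 weeks.
J finishes as early as 13 and must finish by 29.
Float = 29 − 13 = 16.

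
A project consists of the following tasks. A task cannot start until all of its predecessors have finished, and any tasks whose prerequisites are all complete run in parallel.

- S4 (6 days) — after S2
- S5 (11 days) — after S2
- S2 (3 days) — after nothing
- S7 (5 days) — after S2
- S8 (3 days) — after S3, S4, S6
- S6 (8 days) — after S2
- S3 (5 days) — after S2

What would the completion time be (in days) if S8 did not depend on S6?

Before: longest chain S2→S5 = 3+11 = 14, finish 14.
Without S6→S8, S8's earliest start moves from 11 to 9.
New critical path: S2→S5 = 3+11 = 14 ⇒ 14 days.

14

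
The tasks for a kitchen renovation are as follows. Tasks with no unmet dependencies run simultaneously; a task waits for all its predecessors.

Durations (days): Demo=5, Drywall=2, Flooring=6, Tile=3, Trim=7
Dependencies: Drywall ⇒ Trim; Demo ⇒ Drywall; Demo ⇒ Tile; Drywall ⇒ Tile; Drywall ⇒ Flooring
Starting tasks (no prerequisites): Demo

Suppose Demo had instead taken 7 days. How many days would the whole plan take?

The binding path is Demo→Drywall→Trim = 5+2+7 = 14; finish at 14 days.
Since Demo is critical, the +2 change carries straight to that chain (now 16 days).
No other chain overtakes it, so the finish is 16 days.

16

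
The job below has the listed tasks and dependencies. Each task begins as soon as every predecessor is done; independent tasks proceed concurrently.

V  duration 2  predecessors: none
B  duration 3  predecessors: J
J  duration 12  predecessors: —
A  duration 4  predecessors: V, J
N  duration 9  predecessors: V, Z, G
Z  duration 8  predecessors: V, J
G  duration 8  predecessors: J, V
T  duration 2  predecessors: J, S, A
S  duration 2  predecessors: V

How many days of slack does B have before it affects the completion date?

14

Critical path: J→Z→N = 12+8+9 = 29, so the finish is 29 days.
B finishes as early as 15 and must finish by 29.
So B can slip 29 − 15 = 14 days.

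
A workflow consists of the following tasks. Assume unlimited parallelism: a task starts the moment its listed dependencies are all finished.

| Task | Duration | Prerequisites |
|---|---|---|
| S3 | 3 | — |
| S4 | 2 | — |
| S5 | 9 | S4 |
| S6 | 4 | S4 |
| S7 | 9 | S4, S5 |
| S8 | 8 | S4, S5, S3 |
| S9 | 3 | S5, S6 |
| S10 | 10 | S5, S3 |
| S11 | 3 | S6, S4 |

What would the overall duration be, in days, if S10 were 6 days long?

20

Baseline: S4→S5→S10 = 2+9+10 = 21 → 21 days.
S10 is on the critical path; changing it to 6 makes that path 17 days.
Now S4→S5→S7 = 2+9+9 = 20 is longest, so the finish becomes 20 days.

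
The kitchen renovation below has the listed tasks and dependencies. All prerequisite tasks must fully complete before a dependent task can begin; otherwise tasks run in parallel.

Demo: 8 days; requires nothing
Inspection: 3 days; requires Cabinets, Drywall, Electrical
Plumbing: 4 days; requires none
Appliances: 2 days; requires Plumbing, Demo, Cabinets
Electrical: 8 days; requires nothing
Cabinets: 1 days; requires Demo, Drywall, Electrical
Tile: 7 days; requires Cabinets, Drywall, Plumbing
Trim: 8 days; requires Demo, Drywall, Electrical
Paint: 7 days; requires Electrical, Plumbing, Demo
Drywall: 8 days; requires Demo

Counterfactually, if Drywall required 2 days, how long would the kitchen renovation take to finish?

18

Baseline: Demo→Drywall→Cabinets→Tile = 8+8+1+7 = 24 → 24 days.
Drywall lies on that path, so at 2 days the path becomes 18 days.
The critical path is still Demo→Drywall→Cabinets→Tile; finish is now 18 days.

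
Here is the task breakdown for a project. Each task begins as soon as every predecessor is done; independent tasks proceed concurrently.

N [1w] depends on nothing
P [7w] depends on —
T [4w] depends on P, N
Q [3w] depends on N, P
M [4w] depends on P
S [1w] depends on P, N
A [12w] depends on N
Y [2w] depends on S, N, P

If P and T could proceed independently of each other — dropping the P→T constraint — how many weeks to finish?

With the dependency in place, N→A = 1+12 = 13 sets the finish at 13 weeks.
Without P→T, T's earliest start moves from 7 to 1.
After: N→A = 1+12 = 13 → 13 weeks.

13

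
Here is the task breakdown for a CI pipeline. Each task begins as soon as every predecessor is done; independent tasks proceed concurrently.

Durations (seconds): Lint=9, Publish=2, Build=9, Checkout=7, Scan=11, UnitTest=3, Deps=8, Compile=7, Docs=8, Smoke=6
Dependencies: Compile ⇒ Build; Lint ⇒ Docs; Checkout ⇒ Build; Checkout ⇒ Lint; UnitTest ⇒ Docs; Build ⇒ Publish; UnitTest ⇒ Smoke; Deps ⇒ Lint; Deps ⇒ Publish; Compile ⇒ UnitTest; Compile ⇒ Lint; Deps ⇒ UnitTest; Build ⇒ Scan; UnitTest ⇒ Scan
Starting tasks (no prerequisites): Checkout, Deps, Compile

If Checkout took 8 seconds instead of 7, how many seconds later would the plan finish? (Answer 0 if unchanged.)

As given, the longest chain is Checkout→Build→Scan = 7+9+11 = 27, so the finish is 27 seconds.
Checkout is on the critical path; changing it to 8 makes that path 28 seconds.
That remains the longest chain; total 28 seconds.
Change in finish: 28 − 27 = +1 seconds.

1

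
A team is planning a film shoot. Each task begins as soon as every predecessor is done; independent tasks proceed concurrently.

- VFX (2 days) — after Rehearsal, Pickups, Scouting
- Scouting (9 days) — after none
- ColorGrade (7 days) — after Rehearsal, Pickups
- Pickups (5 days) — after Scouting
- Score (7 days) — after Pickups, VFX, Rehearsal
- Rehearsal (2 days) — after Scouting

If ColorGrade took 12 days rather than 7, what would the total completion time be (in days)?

The binding path is Scouting→Pickups→VFX→Score = 9+5+2+7 = 23; finish at 23 days.
The longest path through ColorGrade is only 21 days, so ColorGrade has float 2.
New critical path: Scouting→Pickups→ColorGrade = 9+5+12 = 26 ⇒ 26 days.

26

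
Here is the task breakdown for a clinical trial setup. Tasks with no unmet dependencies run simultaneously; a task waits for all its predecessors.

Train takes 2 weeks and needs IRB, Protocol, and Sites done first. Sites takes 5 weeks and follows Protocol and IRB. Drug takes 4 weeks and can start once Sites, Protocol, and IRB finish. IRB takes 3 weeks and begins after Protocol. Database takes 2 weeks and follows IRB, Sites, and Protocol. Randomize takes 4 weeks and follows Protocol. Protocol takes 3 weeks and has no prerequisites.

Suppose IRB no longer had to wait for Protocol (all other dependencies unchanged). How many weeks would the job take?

Original critical path: Protocol→IRB→Sites→Drug = 3+3+5+4 = 15 ⇒ 15 weeks.
Without Protocol→IRB, IRB's earliest start moves from 3 to 0.
New critical path: Protocol→Sites→Drug = 3+5+4 = 12 ⇒ 12 weeks.

12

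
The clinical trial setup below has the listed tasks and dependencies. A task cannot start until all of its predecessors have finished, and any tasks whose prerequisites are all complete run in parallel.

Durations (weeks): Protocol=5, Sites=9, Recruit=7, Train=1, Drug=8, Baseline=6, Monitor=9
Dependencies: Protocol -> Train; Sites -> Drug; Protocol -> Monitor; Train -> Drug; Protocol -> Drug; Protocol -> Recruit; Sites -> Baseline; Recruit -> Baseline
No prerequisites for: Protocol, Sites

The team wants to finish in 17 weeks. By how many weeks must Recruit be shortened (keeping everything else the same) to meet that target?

Current finish: 18 weeks; target: 17.
Recruit is on every critical path, so each week cut from Recruit cuts the finish by one (this holds down to a finish of 17).
Need 18 − 17 = 1 week off Recruit → Recruit becomes 6 weeks, finish becomes 17.

1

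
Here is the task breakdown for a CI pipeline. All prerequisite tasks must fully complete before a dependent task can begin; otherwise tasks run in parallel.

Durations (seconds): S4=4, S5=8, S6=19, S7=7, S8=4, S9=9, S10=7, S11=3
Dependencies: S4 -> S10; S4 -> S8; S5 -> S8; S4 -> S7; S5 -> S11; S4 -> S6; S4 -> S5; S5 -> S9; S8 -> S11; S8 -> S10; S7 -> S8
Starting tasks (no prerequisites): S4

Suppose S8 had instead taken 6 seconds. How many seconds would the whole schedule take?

25

Actual critical path: S4→S5→S8→S10 = 4+8+4+7 = 23 ⇒ 23 seconds.
Since S8 is critical, the +2 change carries straight to that chain (now 25 seconds).
The critical path is still S4→S5→S8→S10; finish is now 25 seconds.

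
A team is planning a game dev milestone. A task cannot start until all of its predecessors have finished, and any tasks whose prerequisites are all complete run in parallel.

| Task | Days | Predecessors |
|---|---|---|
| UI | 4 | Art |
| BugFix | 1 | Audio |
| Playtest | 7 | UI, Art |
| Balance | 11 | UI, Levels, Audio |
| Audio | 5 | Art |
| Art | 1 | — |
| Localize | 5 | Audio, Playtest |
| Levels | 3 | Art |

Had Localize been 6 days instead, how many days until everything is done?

18

As given, the longest chain is Art→UI→Playtest→Localize = 1+4+7+5 = 17, so the finish is 17 days.
Localize is on the critical path; changing it to 6 makes that path 18 days.
The critical path is still Art→UI→Playtest→Localize; finish is now 18 days.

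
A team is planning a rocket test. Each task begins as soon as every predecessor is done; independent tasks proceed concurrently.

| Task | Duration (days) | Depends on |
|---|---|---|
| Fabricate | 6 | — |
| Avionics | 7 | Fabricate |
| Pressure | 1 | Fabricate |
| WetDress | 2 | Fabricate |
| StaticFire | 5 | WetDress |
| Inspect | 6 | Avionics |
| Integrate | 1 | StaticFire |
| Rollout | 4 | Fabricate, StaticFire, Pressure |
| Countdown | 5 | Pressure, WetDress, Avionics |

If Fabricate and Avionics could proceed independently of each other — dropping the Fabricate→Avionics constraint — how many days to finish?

Original critical path: Fabricate→Avionics→Inspect = 6+7+6 = 19 ⇒ 19 days.
Without Fabricate→Avionics, Avionics's earliest start moves from 6 to 0.
The longest chain is now Fabricate→WetDress→StaticFire→Rollout = 6+2+5+4 = 17, so the job takes 17 days.

17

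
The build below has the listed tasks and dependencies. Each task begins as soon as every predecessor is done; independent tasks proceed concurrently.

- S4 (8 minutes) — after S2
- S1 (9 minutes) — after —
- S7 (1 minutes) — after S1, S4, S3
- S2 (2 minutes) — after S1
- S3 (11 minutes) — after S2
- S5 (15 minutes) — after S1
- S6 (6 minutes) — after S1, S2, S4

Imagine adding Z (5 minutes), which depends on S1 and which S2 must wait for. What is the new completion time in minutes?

Originally the project takes 25 minutes.
With Z inserted, S2 now waits for max(S1, Z).
New critical path: S1→Z→S2→S4→S6 = 9+5+2+8+6 = 30 ⇒ 30 minutes.

30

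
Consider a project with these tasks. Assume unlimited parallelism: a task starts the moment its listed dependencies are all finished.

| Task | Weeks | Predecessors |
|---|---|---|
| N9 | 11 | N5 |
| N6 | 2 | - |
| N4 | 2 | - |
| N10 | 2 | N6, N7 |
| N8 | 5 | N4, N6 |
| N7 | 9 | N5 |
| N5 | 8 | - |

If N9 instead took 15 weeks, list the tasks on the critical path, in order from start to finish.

N5, N9

As given, the longest chain is N5→N9 = 8+11 = 19, so the finish is 19 weeks.
Since N9 is critical, the +4 change carries straight to that chain (now 23 weeks).
No other chain overtakes it, so the finish is 23 weeks.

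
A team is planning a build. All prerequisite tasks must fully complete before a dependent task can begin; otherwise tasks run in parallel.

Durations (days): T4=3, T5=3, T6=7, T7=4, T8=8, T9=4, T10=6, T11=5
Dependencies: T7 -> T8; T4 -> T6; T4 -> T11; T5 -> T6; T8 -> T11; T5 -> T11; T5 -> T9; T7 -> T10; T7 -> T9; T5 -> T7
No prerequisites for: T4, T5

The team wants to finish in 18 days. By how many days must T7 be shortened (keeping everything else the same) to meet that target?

Current finish: 20 days; target: 18.
T7 is on every critical path, so each day cut from T7 cuts the finish by one (this holds down to a finish of 17).
Need 20 − 18 = 2 days off T7 → T7 becomes 2 days, finish becomes 18.

2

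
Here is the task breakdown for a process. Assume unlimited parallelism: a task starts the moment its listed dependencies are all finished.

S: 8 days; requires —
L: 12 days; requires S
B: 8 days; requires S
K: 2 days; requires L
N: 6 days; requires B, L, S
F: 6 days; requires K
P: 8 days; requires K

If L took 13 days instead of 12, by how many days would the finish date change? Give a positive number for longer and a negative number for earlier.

1

Critical path before the change: S→L→K→P = 8+12+2+8 = 30 giving 30 days.
L is on the critical path; changing it to 13 makes that path 31 days.
The critical path is still S→L→K→P; finish is now 31 days.
Change in finish: 31 − 30 = +1 days.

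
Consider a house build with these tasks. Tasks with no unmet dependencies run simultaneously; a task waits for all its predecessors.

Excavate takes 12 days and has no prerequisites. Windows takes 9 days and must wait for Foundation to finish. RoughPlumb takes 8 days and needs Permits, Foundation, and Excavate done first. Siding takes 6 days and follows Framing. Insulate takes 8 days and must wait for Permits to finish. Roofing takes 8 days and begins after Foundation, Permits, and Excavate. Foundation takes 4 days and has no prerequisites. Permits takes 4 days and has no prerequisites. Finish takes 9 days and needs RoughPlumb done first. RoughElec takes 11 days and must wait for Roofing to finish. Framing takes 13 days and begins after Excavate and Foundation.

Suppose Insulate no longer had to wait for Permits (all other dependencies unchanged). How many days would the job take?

31

Original critical path: Excavate→Framing→Siding = 12+13+6 = 31 ⇒ 31 days.
Without Permits→Insulate, Insulate's earliest start moves from 4 to 0.
The longest chain is now Excavate→Framing→Siding = 12+13+6 = 31, so the job takes 31 days.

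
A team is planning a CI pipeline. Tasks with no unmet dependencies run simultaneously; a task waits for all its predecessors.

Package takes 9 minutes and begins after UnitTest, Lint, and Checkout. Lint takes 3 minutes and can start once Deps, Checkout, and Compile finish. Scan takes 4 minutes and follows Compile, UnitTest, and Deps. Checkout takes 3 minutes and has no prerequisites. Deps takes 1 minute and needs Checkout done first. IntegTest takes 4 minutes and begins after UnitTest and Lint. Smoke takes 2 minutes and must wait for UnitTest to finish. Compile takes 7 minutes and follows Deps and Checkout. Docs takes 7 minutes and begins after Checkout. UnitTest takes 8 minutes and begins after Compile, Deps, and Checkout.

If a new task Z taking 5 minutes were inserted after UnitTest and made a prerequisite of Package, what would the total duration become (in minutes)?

Originally the schedule takes 28 minutes.
With Z inserted, Package now waits for max(UnitTest, Lint, Checkout, Z).
New critical path: Checkout→Deps→Compile→UnitTest→Z→Package = 3+1+7+8+5+9 = 33 ⇒ 33 minutes.

33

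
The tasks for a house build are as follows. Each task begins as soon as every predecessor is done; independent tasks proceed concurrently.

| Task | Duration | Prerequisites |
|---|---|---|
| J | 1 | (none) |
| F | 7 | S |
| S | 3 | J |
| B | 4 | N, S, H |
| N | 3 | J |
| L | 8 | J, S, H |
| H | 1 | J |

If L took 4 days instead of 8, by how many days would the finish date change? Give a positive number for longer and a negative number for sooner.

-1

Critical path before the change: J→S→L = 1+3+8 = 12 giving 12 days.
L is on the critical path; changing it to 4 makes that path 8 days.
New critical path: J→S→F = 1+3+7 = 11 ⇒ 11 days.
Change in finish: 11 − 12 = -1 days.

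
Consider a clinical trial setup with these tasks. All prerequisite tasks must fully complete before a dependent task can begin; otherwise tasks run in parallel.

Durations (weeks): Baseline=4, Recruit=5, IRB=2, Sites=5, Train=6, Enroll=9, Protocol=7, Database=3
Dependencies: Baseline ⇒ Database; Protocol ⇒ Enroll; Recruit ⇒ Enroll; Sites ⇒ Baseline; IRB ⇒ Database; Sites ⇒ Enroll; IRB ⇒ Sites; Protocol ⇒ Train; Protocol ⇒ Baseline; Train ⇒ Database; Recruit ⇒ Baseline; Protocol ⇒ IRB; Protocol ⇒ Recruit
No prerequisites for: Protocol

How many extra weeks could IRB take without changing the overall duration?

Protocol→IRB→Sites→Enroll = 7+2+5+9 = 23 sets the makespan at 23 weeks.
The longest chain containing IRB totals 23 weeks.
So IRB can slip 9 − 9 = 0 weeks.

0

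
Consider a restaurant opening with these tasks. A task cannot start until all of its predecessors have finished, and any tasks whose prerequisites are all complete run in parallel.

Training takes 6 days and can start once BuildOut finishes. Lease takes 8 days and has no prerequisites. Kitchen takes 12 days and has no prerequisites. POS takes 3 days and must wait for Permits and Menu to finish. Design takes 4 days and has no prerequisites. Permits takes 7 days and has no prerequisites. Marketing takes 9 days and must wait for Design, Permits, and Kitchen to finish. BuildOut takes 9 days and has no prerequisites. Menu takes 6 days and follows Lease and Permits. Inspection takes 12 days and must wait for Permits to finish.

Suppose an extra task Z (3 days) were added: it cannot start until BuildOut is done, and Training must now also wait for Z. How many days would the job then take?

Originally the job takes 21 days.
With Z inserted, Training now waits for max(BuildOut, Z).
New critical path: Kitchen→Marketing = 12+9 = 21 ⇒ 21 days.

21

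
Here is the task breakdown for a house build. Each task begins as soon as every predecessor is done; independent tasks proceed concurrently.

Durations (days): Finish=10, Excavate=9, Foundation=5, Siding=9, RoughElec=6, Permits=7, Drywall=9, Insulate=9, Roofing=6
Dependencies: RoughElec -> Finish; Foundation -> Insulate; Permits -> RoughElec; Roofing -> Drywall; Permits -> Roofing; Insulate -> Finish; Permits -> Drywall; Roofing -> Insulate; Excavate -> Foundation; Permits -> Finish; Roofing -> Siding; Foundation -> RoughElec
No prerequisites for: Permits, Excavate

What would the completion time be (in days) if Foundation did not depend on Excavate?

32

Original critical path: Excavate→Foundation→Insulate→Finish = 9+5+9+10 = 33 ⇒ 33 days.
Without Excavate→Foundation, Foundation's earliest start moves from 9 to 0.
After: Permits→Roofing→Insulate→Finish = 7+6+9+10 = 32 → 32 days.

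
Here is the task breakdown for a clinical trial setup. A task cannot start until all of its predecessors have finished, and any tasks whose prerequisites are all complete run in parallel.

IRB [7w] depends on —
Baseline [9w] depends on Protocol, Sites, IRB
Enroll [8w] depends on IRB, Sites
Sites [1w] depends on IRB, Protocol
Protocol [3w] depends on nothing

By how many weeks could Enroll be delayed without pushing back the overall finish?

IRB→Sites→Baseline = 7+1+9 = 17 sets the makespan at 17 weeks.
The longest chain containing Enroll totals 16 weeks.
Float = 17 − 16 = 1.

1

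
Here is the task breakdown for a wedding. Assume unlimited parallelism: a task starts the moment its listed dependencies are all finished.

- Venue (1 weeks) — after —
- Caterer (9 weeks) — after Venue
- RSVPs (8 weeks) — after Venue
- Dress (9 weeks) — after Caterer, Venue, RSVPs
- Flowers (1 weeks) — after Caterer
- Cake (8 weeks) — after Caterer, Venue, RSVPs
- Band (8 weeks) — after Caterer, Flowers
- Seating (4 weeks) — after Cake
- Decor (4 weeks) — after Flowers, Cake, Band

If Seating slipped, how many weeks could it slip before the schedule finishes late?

Critical path: Venue→Caterer→Flowers→Band→Decor = 1+9+1+8+4 = 23, so the finish is 23 weeks.
Longest path through Seating: 22 weeks (earliest finish 22, latest finish 23).
Float = 23 − 22 = 1.

1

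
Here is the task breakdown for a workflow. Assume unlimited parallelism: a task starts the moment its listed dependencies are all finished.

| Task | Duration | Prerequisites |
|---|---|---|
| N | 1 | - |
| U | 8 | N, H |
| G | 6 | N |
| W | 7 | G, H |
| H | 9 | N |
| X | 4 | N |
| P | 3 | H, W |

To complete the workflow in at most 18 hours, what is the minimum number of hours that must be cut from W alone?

Current finish: 20 hours; target: 18.
W is on every critical path, so each hour cut from W cuts the finish by one (this holds down to a finish of 18).
Need 20 − 18 = 2 hours off W → W becomes 5 hours, finish becomes 18.

2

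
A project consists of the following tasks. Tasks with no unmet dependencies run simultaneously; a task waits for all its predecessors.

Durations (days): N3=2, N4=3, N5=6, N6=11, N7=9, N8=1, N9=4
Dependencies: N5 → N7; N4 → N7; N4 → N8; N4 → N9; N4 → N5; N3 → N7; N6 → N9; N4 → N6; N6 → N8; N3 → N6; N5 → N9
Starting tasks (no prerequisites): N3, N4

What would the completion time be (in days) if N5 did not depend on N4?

18

With the dependency in place, N4→N5→N7 = 3+6+9 = 18 sets the finish at 18 days.
Without N4→N5, N5's earliest start moves from 3 to 0.
After: N4→N6→N9 = 3+11+4 = 18 → 18 days.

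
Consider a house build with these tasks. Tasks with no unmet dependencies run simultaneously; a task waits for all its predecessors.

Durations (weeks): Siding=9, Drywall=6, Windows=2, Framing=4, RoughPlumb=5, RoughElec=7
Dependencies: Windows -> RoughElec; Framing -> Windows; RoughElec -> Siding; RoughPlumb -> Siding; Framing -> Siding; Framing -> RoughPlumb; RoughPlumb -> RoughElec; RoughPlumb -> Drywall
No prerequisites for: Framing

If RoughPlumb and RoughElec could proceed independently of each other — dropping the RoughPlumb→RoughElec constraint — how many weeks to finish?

22

Original critical path: Framing→RoughPlumb→RoughElec→Siding = 4+5+7+9 = 25 ⇒ 25 weeks.
Without RoughPlumb→RoughElec, RoughElec's earliest start moves from 9 to 6.
The longest chain is now Framing→Windows→RoughElec→Siding = 4+2+7+9 = 22, so the job takes 22 weeks.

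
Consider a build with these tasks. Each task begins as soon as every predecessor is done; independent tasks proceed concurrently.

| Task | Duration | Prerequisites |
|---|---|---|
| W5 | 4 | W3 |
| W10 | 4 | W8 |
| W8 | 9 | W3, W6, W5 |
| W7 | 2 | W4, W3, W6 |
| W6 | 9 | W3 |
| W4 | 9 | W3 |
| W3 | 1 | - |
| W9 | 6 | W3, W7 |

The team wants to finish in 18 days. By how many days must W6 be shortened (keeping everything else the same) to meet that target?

5

Current finish: 23 days; target: 18.
W6 is on every critical path, so each day cut from W6 cuts the finish by one (this holds down to a finish of 18).
Need 23 − 18 = 5 days off W6 → W6 becomes 4 days, finish becomes 18.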